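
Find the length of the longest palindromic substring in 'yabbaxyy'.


Scanning 'yabbaxyy' for palindromic substrings.
Substring at positions 1-4: 'abba'.
Check: reverse('abba') = 'abba' -> palindrome confirmed.
Neighbouring characters ('y' / 'x') break symmetry, so it cannot extend further.
No longer palindromic substring exists; longest length = 4

4


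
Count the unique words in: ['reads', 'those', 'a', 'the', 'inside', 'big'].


Listing all tokens and tracking unique types:
  Token 1: 'reads' -> NEW (unique so far: 1)
  Token 2: 'those' -> NEW (unique so far: 2)
  Token 3: 'a' -> NEW (unique so far: 3)
  Token 4: 'the' -> NEW (unique so far: 4)
  Token 5: 'inside' -> NEW (unique so far: 5)
  Token 6: 'big' -> NEW (unique so far: 6)
Unique types: ('a', 'big', 'inside', 'reads', 'the', 'those')
Vocabulary size: 6

6


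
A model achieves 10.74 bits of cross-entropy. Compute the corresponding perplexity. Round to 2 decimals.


Perplexity formula: PP = 2^H
H = 10.74
PP = 2^10.74
Decompose: 2^10.74 = 2^10 * 2^0.74
2^10 = 1024, 2^0.74 ~ 1.6701758
PP ~ 1024 * 1.6701758 = 1710.2600192
Rounded to 2 decimals: 1710.26

1710.26


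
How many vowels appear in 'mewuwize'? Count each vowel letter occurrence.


Scanning each character of 'mewuwize':
  Position 1: 'm' -> consonant (running count: 0)
  Position 2: 'e' -> vowel (running count: 1)
  Position 3: 'w' -> consonant (running count: 1)
  Position 4: 'u' -> vowel (running count: 2)
  Position 5: 'w' -> consonant (running count: 2)
  Position 6: 'i' -> vowel (running count: 3)
  Position 7: 'z' -> consonant (running count: 3)
  Position 8: 'e' -> vowel (running count: 4)
Total vowels: 4

4


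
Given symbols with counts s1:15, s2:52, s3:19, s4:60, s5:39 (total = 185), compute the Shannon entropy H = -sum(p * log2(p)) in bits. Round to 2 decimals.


Computing entropy H = -sum(p_i * log2(p_i)):
  s1: p = 15/185 = 0.0811, -p*log2(p) = 0.2939
  s2: p = 52/185 = 0.2811, -p*log2(p) = 0.5146
  s3: p = 19/185 = 0.1027, -p*log2(p) = 0.3372
  s4: p = 60/185 = 0.3243, -p*log2(p) = 0.5269
  s5: p = 39/185 = 0.2108, -p*log2(p) = 0.4735
H = sum of terms = 2.1461
Rounded to 2 decimals: 2.15

2.15


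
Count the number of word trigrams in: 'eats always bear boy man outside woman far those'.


Word trigrams from [9] words:
  Trigram 1: (eats always bear)
  Trigram 2: (always bear boy)
  Trigram 3: (bear boy man)
  Trigram 4: (boy man outside)
  Trigram 5: (man outside woman)
  Trigram 6: (outside woman far)
  Trigram 7: (woman far those)
Total word trigrams: 9 - 2 = 7

7


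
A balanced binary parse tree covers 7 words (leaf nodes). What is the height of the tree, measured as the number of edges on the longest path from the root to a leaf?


In a balanced binary tree with n leaves the deepest leaf is ceil(log2(n)) edges below the root.
log2(7) = 2.8074
ceil(2.8074) = 3
height (edges) = 3

3


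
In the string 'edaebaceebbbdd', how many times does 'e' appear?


Scanning 'edaebaceebbbdd' for 'e':
  Position 0: 'e' -> MATCH (count: 1)
  Position 3: 'e' -> MATCH (count: 2)
  Position 7: 'e' -> MATCH (count: 3)
  Position 8: 'e' -> MATCH (count: 4)
Total occurrences of 'e': 4

4


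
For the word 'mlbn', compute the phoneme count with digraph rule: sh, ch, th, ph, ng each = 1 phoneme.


Parsing 'mlbn' greedily, digraphs first:
  'm' -> consonant phoneme (phonemes so far: 1)
  'l' -> consonant phoneme (phonemes so far: 2)
  'b' -> consonant phoneme (phonemes so far: 3)
  'n' -> consonant phoneme (phonemes so far: 4)
Total phonemes: 4

4


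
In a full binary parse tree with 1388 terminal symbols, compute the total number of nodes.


Leaf nodes (terminals): 1388
Internal nodes = n - 1 = 1388 - 1 = 1387
Total = leaves + internal = 1388 + 1387 = 2775

2775


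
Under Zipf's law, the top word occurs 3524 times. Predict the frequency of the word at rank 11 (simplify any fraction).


Zipf's law: freq(rank) = f1 / rank
f1 = 3524, rank = 11
freq = 3524 / 11
GCD(3524, 11) = 1
Simplified: 3524/11

3524/11


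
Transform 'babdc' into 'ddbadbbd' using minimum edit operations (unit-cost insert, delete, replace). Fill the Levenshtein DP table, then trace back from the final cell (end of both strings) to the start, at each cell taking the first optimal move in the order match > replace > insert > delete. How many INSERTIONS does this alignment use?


Edit distance = 5. Backtracking from cell (5, 8) with preference match > replace > insert > delete,
then listing the resulting alignment 'babdc' -> 'ddbadbbd' left to right:
  Step 1: insert 'd' [insertion #1]
  Step 2: insert 'd' [insertion #2]
  Step 3: keep 'b'
  Step 4: keep 'a'
  Step 5: insert 'd' [insertion #3]
  Step 6: keep 'b'
  Step 7: replace d->b
  Step 8: replace c->d
Total insertions: 3

3


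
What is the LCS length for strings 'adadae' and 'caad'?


DP table for LCS of 'adadae' and 'caad':
       c  a  a  d
    0  0  0  0  0
  a 0  0  1  1  1
  d 0  0  1  1  2
  a 0  0  1  2  2
  d 0  0  1  2  3
  a 0  0  1  2  3
  e 0  0  1  2  3
LCS: 'aad'
LCS length = 3

3


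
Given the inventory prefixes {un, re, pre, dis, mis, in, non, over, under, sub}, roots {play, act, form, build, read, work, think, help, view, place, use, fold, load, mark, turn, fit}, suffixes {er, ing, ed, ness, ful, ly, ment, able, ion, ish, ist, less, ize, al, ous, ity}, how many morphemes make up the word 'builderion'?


Segmenting 'builderion' against the inventory:
  'build' -> root (morpheme 1)
  'er' -> suffix (morpheme 2)
  'ion' -> suffix (morpheme 3)
Total morphemes: 3

3


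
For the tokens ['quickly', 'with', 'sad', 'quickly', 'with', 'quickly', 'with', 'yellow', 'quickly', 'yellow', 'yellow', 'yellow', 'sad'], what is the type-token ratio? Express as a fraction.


Tokens: 13
Unique types: ('quickly', 'sad', 'with', 'yellow') = 4
TTR = 4/13
Already in lowest terms.

4/13


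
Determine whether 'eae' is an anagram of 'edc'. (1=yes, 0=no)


Sort characters of 'eae': 'aee'
Sort characters of 'edc': 'cde'
Sorted forms differ -> they are NOT anagrams
Result: 0

0


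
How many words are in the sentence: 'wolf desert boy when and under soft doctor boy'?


Counting words by splitting on spaces:
  Word 1: 'wolf'
  Word 2: 'desert'
  Word 3: 'boy'
  Word 4: 'when'
  Word 5: 'and'
  Word 6: 'under'
  Word 7: 'soft'
  Word 8: 'doctor'
  Word 9: 'boy'
Total words: 9

9


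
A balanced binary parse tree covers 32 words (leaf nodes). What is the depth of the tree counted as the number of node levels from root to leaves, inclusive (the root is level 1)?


In a balanced binary tree with n leaves the deepest leaf is ceil(log2(n)) edges below the root,
so counting node levels inclusive of root and leaves gives ceil(log2(n)) + 1 levels.
log2(32) = 5.0000
ceil(5.0000) = 5
levels = 5 + 1 = 6

6


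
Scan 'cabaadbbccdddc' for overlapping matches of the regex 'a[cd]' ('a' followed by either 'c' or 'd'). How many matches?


Pattern: a[cd] means 'a' followed by either 'c' or 'd'.
Scanning 'cabaadbbccdddc' position-by-position:
  Pos 0: window 'ca' -> no
  Pos 1: window 'ab' -> no
  Pos 2: window 'ba' -> no
  Pos 3: window 'aa' -> no
  Pos 4: window 'ad' -> MATCH
  Pos 5: window 'db' -> no
  Pos 6: window 'bb' -> no
  Pos 7: window 'bc' -> no
  Pos 8: window 'cc' -> no
  Pos 9: window 'cd' -> no
  Pos 10: window 'dd' -> no
  Pos 11: window 'dd' -> no
  Pos 12: window 'dc' -> no
  Pos 13: window 'c' -> no
Total matches: 1

1


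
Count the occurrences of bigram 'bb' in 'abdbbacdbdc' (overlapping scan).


Scanning 'abdbbacdbdc' for bigram 'bb':
  Position 0: 'ab' -> no
  Position 1: 'bd' -> no
  Position 2: 'db' -> no
  Position 3: 'bb' -> MATCH
  Position 4: 'ba' -> no
  Position 5: 'ac' -> no
  Position 6: 'cd' -> no
  Position 7: 'db' -> no
  Position 8: 'bd' -> no
  Position 9: 'dc' -> no
Total matches: 1

1


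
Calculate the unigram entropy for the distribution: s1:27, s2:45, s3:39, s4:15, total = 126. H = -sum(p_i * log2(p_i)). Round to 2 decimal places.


Computing entropy H = -sum(p_i * log2(p_i)):
  s1: p = 27/126 = 0.2143, -p*log2(p) = 0.4762
  s2: p = 45/126 = 0.3571, -p*log2(p) = 0.5305
  s3: p = 39/126 = 0.3095, -p*log2(p) = 0.5237
  s4: p = 15/126 = 0.1190, -p*log2(p) = 0.3655
H = sum of terms = 1.8959
Rounded to 2 decimals: 1.90

1.90


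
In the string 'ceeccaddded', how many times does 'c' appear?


Scanning 'ceeccaddded' for 'c':
  Position 0: 'c' -> MATCH (count: 1)
  Position 3: 'c' -> MATCH (count: 2)
  Position 4: 'c' -> MATCH (count: 3)
Total occurrences of 'c': 3

3


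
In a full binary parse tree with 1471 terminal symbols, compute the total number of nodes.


Leaf nodes (terminals): 1471
Internal nodes = n - 1 = 1471 - 1 = 1470
Total = leaves + internal = 1471 + 1470 = 2941

2941


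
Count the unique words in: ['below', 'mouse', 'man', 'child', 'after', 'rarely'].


Listing all tokens and tracking unique types:
  Token 1: 'below' -> NEW (unique so far: 1)
  Token 2: 'mouse' -> NEW (unique so far: 2)
  Token 3: 'man' -> NEW (unique so far: 3)
  Token 4: 'child' -> NEW (unique so far: 4)
  Token 5: 'after' -> NEW (unique so far: 5)
  Token 6: 'rarely' -> NEW (unique so far: 6)
Unique types: ('after', 'below', 'child', 'man', 'mouse', 'rarely')
Vocabulary size: 6

6


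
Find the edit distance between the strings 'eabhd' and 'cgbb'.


Building DP table for s1='eabhd' (len 5) and s2='cgbb' (len 4):
       c  g  b  b
    0  1  2  3  4
  e 1  1  2  3  4
  a 2  2  2  3  4
  b 3  3  3  2  3
  h 4  4  4  3  3
  d 5  5  5  4  4
Edit distance = dp[5][4] = 4

4


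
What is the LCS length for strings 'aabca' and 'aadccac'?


DP table for LCS of 'aabca' and 'aadccac':
       a  a  d  c  c  a  c
    0  0  0  0  0  0  0  0
  a 0  1  1  1  1  1  1  1
  a 0  1  2  2  2  2  2  2
  b 0  1  2  2  2  2  2  2
  c 0  1  2  2  3  3  3  3
  a 0  1  2  2  3  3  4  4
LCS: 'aaca'
LCS length = 4

4


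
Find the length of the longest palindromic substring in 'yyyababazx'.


Scanning 'yyyababazx' for palindromic substrings.
Substring at positions 3-7: 'ababa'.
Check: reverse('ababa') = 'ababa' -> palindrome confirmed.
Neighbouring characters ('y' / 'z') break symmetry, so it cannot extend further.
No longer palindromic substring exists; longest length = 5

5


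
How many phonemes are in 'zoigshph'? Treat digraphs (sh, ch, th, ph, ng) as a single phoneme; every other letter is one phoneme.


Parsing 'zoigshph' greedily, digraphs first:
  'z' -> consonant phoneme (phonemes so far: 1)
  'o' -> vowel phoneme (phonemes so far: 2)
  'i' -> vowel phoneme (phonemes so far: 3)
  'g' -> consonant phoneme (phonemes so far: 4)
  'sh' -> digraph (1 consonant phoneme) (phonemes so far: 5)
  'ph' -> digraph (1 consonant phoneme) (phonemes so far: 6)
Total phonemes: 6

6


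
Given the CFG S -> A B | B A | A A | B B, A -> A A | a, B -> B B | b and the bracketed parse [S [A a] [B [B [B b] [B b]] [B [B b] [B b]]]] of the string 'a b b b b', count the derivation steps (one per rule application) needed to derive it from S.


Every bracketed nonterminal node [X ...] in the tree is produced by exactly one rule application.
Reading the tree off as a leftmost derivation:
  Step 1: S  =>  A B   (applied S -> A B)
  Step 2: A B  =>  a B   (applied A -> a)
  Step 3: a B  =>  a B B   (applied B -> B B)
  Step 4: a B B  =>  a B B B   (applied B -> B B)
  Step 5: a B B B  =>  a b B B   (applied B -> b)
  Step 6: a b B B  =>  a b b B   (applied B -> b)
  Step 7: a b b B  =>  a b b B B   (applied B -> B B)
  Step 8: a b b B B  =>  a b b b B   (applied B -> b)
  Step 9: a b b b B  =>  a b b b b   (applied B -> b)
Final yield: a b b b b
Total rewrite steps: 9

9


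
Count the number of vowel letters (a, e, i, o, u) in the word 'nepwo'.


Scanning each character of 'nepwo':
  Position 1: 'n' -> consonant (running count: 0)
  Position 2: 'e' -> vowel (running count: 1)
  Position 3: 'p' -> consonant (running count: 1)
  Position 4: 'w' -> consonant (running count: 1)
  Position 5: 'o' -> vowel (running count: 2)
Total vowels: 2

2


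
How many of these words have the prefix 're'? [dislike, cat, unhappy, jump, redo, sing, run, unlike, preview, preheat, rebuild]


Checking each word for prefix 're':
  'dislike' -> no (count: 0)
  'cat' -> no (count: 0)
  'unhappy' -> no (count: 0)
  'jump' -> no (count: 0)
  'redo' -> YES, starts with 're' (count: 1)
  'sing' -> no (count: 1)
  'run' -> no (count: 1)
  'unlike' -> no (count: 1)
  'preview' -> no (count: 1)
  'preheat' -> no (count: 1)
  'rebuild' -> YES, starts with 're' (count: 2)
Total with prefix 're': 2

2


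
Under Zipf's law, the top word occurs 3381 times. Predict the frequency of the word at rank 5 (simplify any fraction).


Zipf's law: freq(rank) = f1 / rank
f1 = 3381, rank = 5
freq = 3381 / 5
GCD(3381, 5) = 1
Simplified: 3381/5

3381/5


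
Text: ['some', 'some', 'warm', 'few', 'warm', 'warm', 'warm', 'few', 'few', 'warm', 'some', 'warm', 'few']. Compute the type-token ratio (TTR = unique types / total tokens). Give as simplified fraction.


Tokens: 13
Unique types: ('few', 'some', 'warm') = 3
TTR = 3/13
Already in lowest terms.

3/13


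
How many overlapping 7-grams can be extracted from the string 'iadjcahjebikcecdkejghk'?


String 'iadjcahjebikcecdkejghk' has length L = 22.
Number of overlapping n-grams = L - n + 1
Substituting: 22 - 7 + 1 = 16

16


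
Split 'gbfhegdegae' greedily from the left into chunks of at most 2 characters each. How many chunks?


'gbfhegdegae' has 11 characters.
Chunking with max size 2:
  Chunk 1: 'gb' (positions 0-1)
  Chunk 2: 'fh' (positions 2-3)
  Chunk 3: 'eg' (positions 4-5)
  Chunk 4: 'de' (positions 6-7)
  Chunk 5: 'ga' (positions 8-9)
  Chunk 6: 'e' (positions 10-10)
Total chunks: ceil(11 / 2) = 6

6


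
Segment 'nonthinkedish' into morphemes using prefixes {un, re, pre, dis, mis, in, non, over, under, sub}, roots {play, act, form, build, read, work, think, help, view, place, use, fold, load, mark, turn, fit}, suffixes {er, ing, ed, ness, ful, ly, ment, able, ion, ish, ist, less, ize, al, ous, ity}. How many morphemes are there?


Segmenting 'nonthinkedish' against the inventory:
  'non' -> prefix (morpheme 1)
  'think' -> root (morpheme 2)
  'ed' -> suffix (morpheme 3)
  'ish' -> suffix (morpheme 4)
Total morphemes: 4

4


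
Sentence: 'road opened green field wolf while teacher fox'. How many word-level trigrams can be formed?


Word trigrams from [8] words:
  Trigram 1: (road opened green)
  Trigram 2: (opened green field)
  Trigram 3: (green field wolf)
  Trigram 4: (field wolf while)
  Trigram 5: (wolf while teacher)
  Trigram 6: (while teacher fox)
Total word trigrams: 8 - 2 = 6

6


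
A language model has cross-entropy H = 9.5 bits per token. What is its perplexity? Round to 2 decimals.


Perplexity formula: PP = 2^H
H = 9.5
PP = 2^9.5
Decompose: 2^9.5 = 2^9 * 2^0.5 = 2^9 * sqrt(2)
2^9 = 512, sqrt(2) ~ 1.4142136
PP ~ 512 * 1.4142136 = 724.0773632
Rounded to 2 decimals: 724.08

724.08


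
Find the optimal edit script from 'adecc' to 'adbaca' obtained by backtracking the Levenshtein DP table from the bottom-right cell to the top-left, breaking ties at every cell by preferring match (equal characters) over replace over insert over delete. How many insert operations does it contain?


Edit distance = 3. Backtracking from cell (5, 6) with preference match > replace > insert > delete,
then listing the resulting alignment 'adecc' -> 'adbaca' left to right:
  Step 1: keep 'a'
  Step 2: keep 'd'
  Step 3: insert 'b' [insertion #1]
  Step 4: replace e->a
  Step 5: keep 'c'
  Step 6: replace c->a
Total insertions: 1

1


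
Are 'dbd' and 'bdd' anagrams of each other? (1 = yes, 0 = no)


Sort characters of 'dbd': 'bdd'
Sort characters of 'bdd': 'bdd'
Sorted forms match -> they ARE anagrams
Result: 1

1


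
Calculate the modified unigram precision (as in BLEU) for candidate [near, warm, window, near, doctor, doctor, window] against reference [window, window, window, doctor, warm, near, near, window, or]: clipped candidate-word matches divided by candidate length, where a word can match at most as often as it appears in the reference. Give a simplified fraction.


Reference word counts: {'doctor': 1, 'near': 2, 'or': 1, 'warm': 1, 'window': 4}
Checking each candidate word (with clipping):
  'near' -> in reference (ref count 2, used 1/2) -> match (matches: 1)
  'warm' -> in reference (ref count 1, used 1/1) -> match (matches: 2)
  'window' -> in reference (ref count 4, used 1/4) -> match (matches: 3)
  'near' -> in reference (ref count 2, used 2/2) -> match (matches: 4)
  'doctor' -> in reference (ref count 1, used 1/1) -> match (matches: 5)
  'doctor' -> ref count 1 already used up (1/1) -> clipped, no match (matches: 5)
  'window' -> in reference (ref count 4, used 2/4) -> match (matches: 6)
Clipped matches: 6, Candidate length: 7
Precision = 6/7

6/7


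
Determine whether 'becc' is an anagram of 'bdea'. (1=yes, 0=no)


Sort characters of 'becc': 'bcce'
Sort characters of 'bdea': 'abde'
Sorted forms differ -> they are NOT anagrams
Result: 0

0


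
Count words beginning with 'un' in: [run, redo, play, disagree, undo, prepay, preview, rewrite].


Checking each word for prefix 'un':
  'run' -> no (count: 0)
  'redo' -> no (count: 0)
  'play' -> no (count: 0)
  'disagree' -> no (count: 0)
  'undo' -> YES, starts with 'un' (count: 1)
  'prepay' -> no (count: 1)
  'preview' -> no (count: 1)
  'rewrite' -> no (count: 1)
Total with prefix 'un': 1

1


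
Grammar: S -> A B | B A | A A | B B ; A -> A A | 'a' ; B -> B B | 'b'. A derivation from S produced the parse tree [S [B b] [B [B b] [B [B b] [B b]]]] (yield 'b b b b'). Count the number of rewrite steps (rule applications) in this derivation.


Every bracketed nonterminal node [X ...] in the tree is produced by exactly one rule application.
Reading the tree off as a leftmost derivation:
  Step 1: S  =>  B B   (applied S -> B B)
  Step 2: B B  =>  b B   (applied B -> b)
  Step 3: b B  =>  b B B   (applied B -> B B)
  Step 4: b B B  =>  b b B   (applied B -> b)
  Step 5: b b B  =>  b b B B   (applied B -> B B)
  Step 6: b b B B  =>  b b b B   (applied B -> b)
  Step 7: b b b B  =>  b b b b   (applied B -> b)
Final yield: b b b b
Total rewrite steps: 7

7


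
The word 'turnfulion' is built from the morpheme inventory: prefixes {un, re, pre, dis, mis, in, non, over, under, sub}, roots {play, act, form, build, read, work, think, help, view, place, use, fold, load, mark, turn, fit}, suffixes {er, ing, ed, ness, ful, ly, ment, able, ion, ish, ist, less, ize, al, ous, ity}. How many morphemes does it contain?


Segmenting 'turnfulion' against the inventory:
  'turn' -> root (morpheme 1)
  'ful' -> suffix (morpheme 2)
  'ion' -> suffix (morpheme 3)
Total morphemes: 3

3


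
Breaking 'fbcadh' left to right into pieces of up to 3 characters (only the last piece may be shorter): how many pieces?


'fbcadh' has 6 characters.
Chunking with max size 3:
  Chunk 1: 'fbc' (positions 0-2)
  Chunk 2: 'adh' (positions 3-5)
Total chunks: ceil(6 / 3) = 2

2


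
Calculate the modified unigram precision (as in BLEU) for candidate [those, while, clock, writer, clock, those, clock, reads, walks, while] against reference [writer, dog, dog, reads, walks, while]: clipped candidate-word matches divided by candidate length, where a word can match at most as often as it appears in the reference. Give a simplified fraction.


Reference word counts: {'dog': 2, 'reads': 1, 'walks': 1, 'while': 1, 'writer': 1}
Checking each candidate word (with clipping):
  'those' -> not in reference -> no match (matches: 0)
  'while' -> in reference (ref count 1, used 1/1) -> match (matches: 1)
  'clock' -> not in reference -> no match (matches: 1)
  'writer' -> in reference (ref count 1, used 1/1) -> match (matches: 2)
  'clock' -> not in reference -> no match (matches: 2)
  'those' -> not in reference -> no match (matches: 2)
  'clock' -> not in reference -> no match (matches: 2)
  'reads' -> in reference (ref count 1, used 1/1) -> match (matches: 3)
  'walks' -> in reference (ref count 1, used 1/1) -> match (matches: 4)
  'while' -> ref count 1 already used up (1/1) -> clipped, no match (matches: 4)
Clipped matches: 4, Candidate length: 10
Precision = 4/10 = 2/5

2/5


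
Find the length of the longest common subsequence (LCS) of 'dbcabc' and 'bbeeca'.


DP table for LCS of 'dbcabc' and 'bbeeca':
       b  b  e  e  c  a
    0  0  0  0  0  0  0
  d 0  0  0  0  0  0  0
  b 0  1  1  1  1  1  1
  c 0  1  1  1  1  2  2
  a 0  1  1  1  1  2  3
  b 0  1  2  2  2  2  3
  c 0  1  2  2  2  3  3
LCS: 'bca'
LCS length = 3

3


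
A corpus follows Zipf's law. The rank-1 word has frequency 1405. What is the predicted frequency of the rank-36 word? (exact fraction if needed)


Zipf's law: freq(rank) = f1 / rank
f1 = 1405, rank = 36
freq = 1405 / 36
GCD(1405, 36) = 1
Simplified: 1405/36

1405/36


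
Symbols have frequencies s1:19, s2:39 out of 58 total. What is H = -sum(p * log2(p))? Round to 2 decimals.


Computing entropy H = -sum(p_i * log2(p_i)):
  s1: p = 19/58 = 0.3276, -p*log2(p) = 0.5274
  s2: p = 39/58 = 0.6724, -p*log2(p) = 0.3850
H = sum of terms = 0.9124
Rounded to 2 decimals: 0.91

0.91


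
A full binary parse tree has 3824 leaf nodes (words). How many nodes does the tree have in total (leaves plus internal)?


Leaf nodes (terminals): 3824
Internal nodes = n - 1 = 3824 - 1 = 3823
Total = leaves + internal = 3824 + 3823 = 7647

7647


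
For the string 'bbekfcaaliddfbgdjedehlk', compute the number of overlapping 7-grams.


String 'bbekfcaaliddfbgdjedehlk' has length L = 23.
Number of overlapping n-grams = L - n + 1
Substituting: 23 - 7 + 1 = 17

17


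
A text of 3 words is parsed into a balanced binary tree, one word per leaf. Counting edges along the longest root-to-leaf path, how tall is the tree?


In a balanced binary tree with n leaves the deepest leaf is ceil(log2(n)) edges below the root.
log2(3) = 1.5850
ceil(1.5850) = 2
height (edges) = 2

2


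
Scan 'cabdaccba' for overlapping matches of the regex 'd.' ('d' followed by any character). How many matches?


Pattern: d. means 'd' followed by any character.
Scanning 'cabdaccba' position-by-position:
  Pos 0: window 'ca' -> no
  Pos 1: window 'ab' -> no
  Pos 2: window 'bd' -> no
  Pos 3: window 'da' -> MATCH
  Pos 4: window 'ac' -> no
  Pos 5: window 'cc' -> no
  Pos 6: window 'cb' -> no
  Pos 7: window 'ba' -> no
  Pos 8: window 'a' -> no
Total matches: 1

1


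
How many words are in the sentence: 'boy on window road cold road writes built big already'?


Counting words by splitting on spaces:
  Word 1: 'boy'
  Word 2: 'on'
  Word 3: 'window'
  Word 4: 'road'
  Word 5: 'cold'
  Word 6: 'road'
  Word 7: 'writes'
  Word 8: 'built'
  Word 9: 'big'
  Word 10: 'already'
Total words: 10

10


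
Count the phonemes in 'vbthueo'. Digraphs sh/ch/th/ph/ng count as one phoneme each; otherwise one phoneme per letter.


Parsing 'vbthueo' greedily, digraphs first:
  'v' -> consonant phoneme (phonemes so far: 1)
  'b' -> consonant phoneme (phonemes so far: 2)
  'th' -> digraph (1 consonant phoneme) (phonemes so far: 3)
  'u' -> vowel phoneme (phonemes so far: 4)
  'e' -> vowel phoneme (phonemes so far: 5)
  'o' -> vowel phoneme (phonemes so far: 6)
Total phonemes: 6

6


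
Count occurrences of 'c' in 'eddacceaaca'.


Scanning 'eddacceaaca' for 'c':
  Position 4: 'c' -> MATCH (count: 1)
  Position 5: 'c' -> MATCH (count: 2)
  Position 9: 'c' -> MATCH (count: 3)
Total occurrences of 'c': 3

3


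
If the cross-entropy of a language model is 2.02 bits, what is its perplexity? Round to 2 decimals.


Perplexity formula: PP = 2^H
H = 2.02
PP = 2^2.02
Decompose: 2^2.02 = 2^2 * 2^0.02
2^2 = 4, 2^0.02 ~ 1.0139595
PP ~ 4 * 1.0139595 = 4.0558380
Rounded to 2 decimals: 4.06

4.06


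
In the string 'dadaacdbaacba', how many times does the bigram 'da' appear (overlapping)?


Scanning 'dadaacdbaacba' for bigram 'da':
  Position 0: 'da' -> MATCH
  Position 1: 'ad' -> no
  Position 2: 'da' -> MATCH
  Position 3: 'aa' -> no
  Position 4: 'ac' -> no
  Position 5: 'cd' -> no
  Position 6: 'db' -> no
  Position 7: 'ba' -> no
  Position 8: 'aa' -> no
  Position 9: 'ac' -> no
  Position 10: 'cb' -> no
  Position 11: 'ba' -> no
Total matches: 2

2


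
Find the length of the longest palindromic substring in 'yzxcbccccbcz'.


Scanning 'yzxcbccccbcz' for palindromic substrings.
Substring at positions 3-10: 'cbccccbc'.
Check: reverse('cbccccbc') = 'cbccccbc' -> palindrome confirmed.
Neighbouring characters ('x' / 'z') break symmetry, so it cannot extend further.
No longer palindromic substring exists; longest length = 8

8


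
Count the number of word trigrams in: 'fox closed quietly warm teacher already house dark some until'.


Word trigrams from [10] words:
  Trigram 1: (fox closed quietly)
  Trigram 2: (closed quietly warm)
  Trigram 3: (quietly warm teacher)
  Trigram 4: (warm teacher already)
  Trigram 5: (teacher already house)
  Trigram 6: (already house dark)
  Trigram 7: (house dark some)
  Trigram 8: (dark some until)
Total word trigrams: 10 - 2 = 8

8


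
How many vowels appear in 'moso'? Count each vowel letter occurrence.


Scanning each character of 'moso':
  Position 1: 'm' -> consonant (running count: 0)
  Position 2: 'o' -> vowel (running count: 1)
  Position 3: 's' -> consonant (running count: 1)
  Position 4: 'o' -> vowel (running count: 2)
Total vowels: 2

2


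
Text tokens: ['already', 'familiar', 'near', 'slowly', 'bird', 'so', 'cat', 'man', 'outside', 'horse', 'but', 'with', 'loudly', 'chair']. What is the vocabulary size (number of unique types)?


Listing all tokens and tracking unique types:
  Token 1: 'already' -> NEW (unique so far: 1)
  Token 2: 'familiar' -> NEW (unique so far: 2)
  Token 3: 'near' -> NEW (unique so far: 3)
  Token 4: 'slowly' -> NEW (unique so far: 4)
  Token 5: 'bird' -> NEW (unique so far: 5)
  Token 6: 'so' -> NEW (unique so far: 6)
  Token 7: 'cat' -> NEW (unique so far: 7)
  Token 8: 'man' -> NEW (unique so far: 8)
  Token 9: 'outside' -> NEW (unique so far: 9)
  Token 10: 'horse' -> NEW (unique so far: 10)
  Token 11: 'but' -> NEW (unique so far: 11)
  Token 12: 'with' -> NEW (unique so far: 12)
  Token 13: 'loudly' -> NEW (unique so far: 13)
  Token 14: 'chair' -> NEW (unique so far: 14)
Unique types: ('already', 'bird', 'but', 'cat', 'chair', 'familiar', 'horse', 'loudly', 'man', 'near', 'outside', 'slowly', 'so', 'with')
Vocabulary size: 14

14


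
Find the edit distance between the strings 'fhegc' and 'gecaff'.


Building DP table for s1='fhegc' (len 5) and s2='gecaff' (len 6):
       g  e  c  a  f  f
    0  1  2  3  4  5  6
  f 1  1  2  3  4  4  5
  h 2  2  2  3  4  5  5
  e 3  3  2  3  4  5  6
  g 4  3  3  3  4  5  6
  c 5  4  4  3  4  5  6
Edit distance = dp[5][6] = 6

6


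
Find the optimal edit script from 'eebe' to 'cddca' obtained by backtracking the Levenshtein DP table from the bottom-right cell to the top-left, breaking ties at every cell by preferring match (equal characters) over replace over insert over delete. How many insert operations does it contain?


Edit distance = 5. Backtracking from cell (4, 5) with preference match > replace > insert > delete,
then listing the resulting alignment 'eebe' -> 'cddca' left to right:
  Step 1: insert 'c' [insertion #1]
  Step 2: replace e->d
  Step 3: replace e->d
  Step 4: replace b->c
  Step 5: replace e->a
Total insertions: 1

1


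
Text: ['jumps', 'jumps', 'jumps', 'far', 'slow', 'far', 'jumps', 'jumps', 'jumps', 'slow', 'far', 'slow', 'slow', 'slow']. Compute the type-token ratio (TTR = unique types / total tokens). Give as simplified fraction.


Tokens: 14
Unique types: ('far', 'jumps', 'slow') = 3
TTR = 3/14
Already in lowest terms.

3/14


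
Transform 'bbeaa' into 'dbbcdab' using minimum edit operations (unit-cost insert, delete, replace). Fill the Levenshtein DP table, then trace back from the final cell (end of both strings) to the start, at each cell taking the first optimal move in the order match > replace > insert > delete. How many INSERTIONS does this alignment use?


Edit distance = 4. Backtracking from cell (5, 7) with preference match > replace > insert > delete,
then listing the resulting alignment 'bbeaa' -> 'dbbcdab' left to right:
  Step 1: insert 'd' [insertion #1]
  Step 2: keep 'b'
  Step 3: keep 'b'
  Step 4: insert 'c' [insertion #2]
  Step 5: replace e->d
  Step 6: keep 'a'
  Step 7: replace a->b
Total insertions: 2

2


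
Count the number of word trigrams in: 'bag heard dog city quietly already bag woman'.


Word trigrams from [8] words:
  Trigram 1: (bag heard dog)
  Trigram 2: (heard dog city)
  Trigram 3: (dog city quietly)
  Trigram 4: (city quietly already)
  Trigram 5: (quietly already bag)
  Trigram 6: (already bag woman)
Total word trigrams: 8 - 2 = 6

6


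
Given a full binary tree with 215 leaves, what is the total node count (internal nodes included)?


Leaf nodes (terminals): 215
Internal nodes = n - 1 = 215 - 1 = 214
Total = leaves + internal = 215 + 214 = 429

429


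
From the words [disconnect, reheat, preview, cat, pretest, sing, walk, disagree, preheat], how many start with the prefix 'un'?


Checking each word for prefix 'un':
  'disconnect' -> no (count: 0)
  'reheat' -> no (count: 0)
  'preview' -> no (count: 0)
  'cat' -> no (count: 0)
  'pretest' -> no (count: 0)
  'sing' -> no (count: 0)
  'walk' -> no (count: 0)
  'disagree' -> no (count: 0)
  'preheat' -> no (count: 0)
Total with prefix 'un': 0

0


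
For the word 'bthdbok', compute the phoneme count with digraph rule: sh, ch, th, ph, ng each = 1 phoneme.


Parsing 'bthdbok' greedily, digraphs first:
  'b' -> consonant phoneme (phonemes so far: 1)
  'th' -> digraph (1 consonant phoneme) (phonemes so far: 2)
  'd' -> consonant phoneme (phonemes so far: 3)
  'b' -> consonant phoneme (phonemes so far: 4)
  'o' -> vowel phoneme (phonemes so far: 5)
  'k' -> consonant phoneme (phonemes so far: 6)
Total phonemes: 6

6


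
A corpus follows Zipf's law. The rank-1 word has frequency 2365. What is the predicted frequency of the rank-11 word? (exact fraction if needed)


Zipf's law: freq(rank) = f1 / rank
f1 = 2365, rank = 11
freq = 2365 / 11
= 215

215


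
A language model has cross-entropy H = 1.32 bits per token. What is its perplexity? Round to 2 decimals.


Perplexity formula: PP = 2^H
H = 1.32
PP = 2^1.32
Decompose: 2^1.32 = 2^1 * 2^0.32
2^1 = 2, 2^0.32 ~ 1.2483305
PP ~ 2 * 1.2483305 = 2.4966610
Rounded to 2 decimals: 2.50

2.50


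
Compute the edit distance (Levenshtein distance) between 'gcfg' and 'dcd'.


Building DP table for s1='gcfg' (len 4) and s2='dcd' (len 3):
       d  c  d
    0  1  2  3
  g 1  1  2  3
  c 2  2  1  2
  f 3  3  2  2
  g 4  4  3  3
Edit distance = dp[4][3] = 3

3


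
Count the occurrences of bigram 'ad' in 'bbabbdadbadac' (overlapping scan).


Scanning 'bbabbdadbadac' for bigram 'ad':
  Position 0: 'bb' -> no
  Position 1: 'ba' -> no
  Position 2: 'ab' -> no
  Position 3: 'bb' -> no
  Position 4: 'bd' -> no
  Position 5: 'da' -> no
  Position 6: 'ad' -> MATCH
  Position 7: 'db' -> no
  Position 8: 'ba' -> no
  Position 9: 'ad' -> MATCH
  Position 10: 'da' -> no
  Position 11: 'ac' -> no
Total matches: 2

2


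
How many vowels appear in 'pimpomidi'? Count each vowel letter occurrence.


Scanning each character of 'pimpomidi':
  Position 1: 'p' -> consonant (running count: 0)
  Position 2: 'i' -> vowel (running count: 1)
  Position 3: 'm' -> consonant (running count: 1)
  Position 4: 'p' -> consonant (running count: 1)
  Position 5: 'o' -> vowel (running count: 2)
  Position 6: 'm' -> consonant (running count: 2)
  Position 7: 'i' -> vowel (running count: 3)
  Position 8: 'd' -> consonant (running count: 3)
  Position 9: 'i' -> vowel (running count: 4)
Total vowels: 4

4


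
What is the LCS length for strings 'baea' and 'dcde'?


DP table for LCS of 'baea' and 'dcde':
       d  c  d  e
    0  0  0  0  0
  b 0  0  0  0  0
  a 0  0  0  0  0
  e 0  0  0  0  1
  a 0  0  0  0  1
LCS: 'e'
LCS length = 1

1


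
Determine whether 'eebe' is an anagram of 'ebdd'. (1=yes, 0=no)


Sort characters of 'eebe': 'beee'
Sort characters of 'ebdd': 'bdde'
Sorted forms differ -> they are NOT anagrams
Result: 0

0


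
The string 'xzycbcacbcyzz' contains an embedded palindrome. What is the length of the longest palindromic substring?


Scanning 'xzycbcacbcyzz' for palindromic substrings.
Substring at positions 1-11: 'zycbcacbcyz'.
Check: reverse('zycbcacbcyz') = 'zycbcacbcyz' -> palindrome confirmed.
Neighbouring characters ('x' / 'z') break symmetry, so it cannot extend further.
No longer palindromic substring exists; longest length = 11

11


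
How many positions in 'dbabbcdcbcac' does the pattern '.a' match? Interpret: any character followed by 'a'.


Pattern: .a means any character followed by 'a'.
Scanning 'dbabbcdcbcac' position-by-position:
  Pos 0: window 'db' -> no
  Pos 1: window 'ba' -> MATCH
  Pos 2: window 'ab' -> no
  Pos 3: window 'bb' -> no
  Pos 4: window 'bc' -> no
  Pos 5: window 'cd' -> no
  Pos 6: window 'dc' -> no
  Pos 7: window 'cb' -> no
  Pos 8: window 'bc' -> no
  Pos 9: window 'ca' -> MATCH
  Pos 10: window 'ac' -> no
  Pos 11: window 'c' -> no
Total matches: 2

2


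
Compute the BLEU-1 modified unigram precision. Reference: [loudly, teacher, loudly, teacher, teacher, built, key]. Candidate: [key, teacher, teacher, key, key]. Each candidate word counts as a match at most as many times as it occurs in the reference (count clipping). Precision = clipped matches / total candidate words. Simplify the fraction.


Reference word counts: {'built': 1, 'key': 1, 'loudly': 2, 'teacher': 3}
Checking each candidate word (with clipping):
  'key' -> in reference (ref count 1, used 1/1) -> match (matches: 1)
  'teacher' -> in reference (ref count 3, used 1/3) -> match (matches: 2)
  'teacher' -> in reference (ref count 3, used 2/3) -> match (matches: 3)
  'key' -> ref count 1 already used up (1/1) -> clipped, no match (matches: 3)
  'key' -> ref count 1 already used up (1/1) -> clipped, no match (matches: 3)
Clipped matches: 3, Candidate length: 5
Precision = 3/5

3/5


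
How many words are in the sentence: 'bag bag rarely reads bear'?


Counting words by splitting on spaces:
  Word 1: 'bag'
  Word 2: 'bag'
  Word 3: 'rarely'
  Word 4: 'reads'
  Word 5: 'bear'
Total words: 5

5


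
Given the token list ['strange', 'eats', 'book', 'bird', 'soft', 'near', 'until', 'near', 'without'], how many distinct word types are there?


Listing all tokens and tracking unique types:
  Token 1: 'strange' -> NEW (unique so far: 1)
  Token 2: 'eats' -> NEW (unique so far: 2)
  Token 3: 'book' -> NEW (unique so far: 3)
  Token 4: 'bird' -> NEW (unique so far: 4)
  Token 5: 'soft' -> NEW (unique so far: 5)
  Token 6: 'near' -> NEW (unique so far: 6)
  Token 7: 'until' -> NEW (unique so far: 7)
  Token 8: 'near' -> duplicate (unique so far: 7)
  Token 9: 'without' -> NEW (unique so far: 8)
Unique types: ('bird', 'book', 'eats', 'near', 'soft', 'strange', 'until', 'without')
Vocabulary size: 8

8


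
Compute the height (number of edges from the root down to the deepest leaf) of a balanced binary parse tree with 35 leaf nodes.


In a balanced binary tree with n leaves the deepest leaf is ceil(log2(n)) edges below the root.
log2(35) = 5.1293
ceil(5.1293) = 6
height (edges) = 6

6


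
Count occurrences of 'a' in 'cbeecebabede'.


Scanning 'cbeecebabede' for 'a':
  Position 7: 'a' -> MATCH (count: 1)
Total occurrences of 'a': 1

1


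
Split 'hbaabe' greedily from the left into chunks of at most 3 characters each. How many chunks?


'hbaabe' has 6 characters.
Chunking with max size 3:
  Chunk 1: 'hba' (positions 0-2)
  Chunk 2: 'abe' (positions 3-5)
Total chunks: ceil(6 / 3) = 2

2


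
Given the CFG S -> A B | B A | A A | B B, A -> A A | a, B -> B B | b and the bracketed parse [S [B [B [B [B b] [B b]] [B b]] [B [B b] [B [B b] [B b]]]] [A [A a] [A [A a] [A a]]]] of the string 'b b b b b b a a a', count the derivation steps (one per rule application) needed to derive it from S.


Every bracketed nonterminal node [X ...] in the tree is produced by exactly one rule application.
Reading the tree off as a leftmost derivation:
  Step 1: S  =>  B A   (applied S -> B A)
  Step 2: B A  =>  B B A   (applied B -> B B)
  Step 3: B B A  =>  B B B A   (applied B -> B B)
  Step 4: B B B A  =>  B B B B A   (applied B -> B B)
  Step 5: B B B B A  =>  b B B B A   (applied B -> b)
  Step 6: b B B B A  =>  b b B B A   (applied B -> b)
  Step 7: b b B B A  =>  b b b B A   (applied B -> b)
  Step 8: b b b B A  =>  b b b B B A   (applied B -> B B)
  Step 9: b b b B B A  =>  b b b b B A   (applied B -> b)
  Step 10: b b b b B A  =>  b b b b B B A   (applied B -> B B)
  Step 11: b b b b B B A  =>  b b b b b B A   (applied B -> b)
  Step 12: b b b b b B A  =>  b b b b b b A   (applied B -> b)
  Step 13: b b b b b b A  =>  b b b b b b A A   (applied A -> A A)
  Step 14: b b b b b b A A  =>  b b b b b b a A   (applied A -> a)
  Step 15: b b b b b b a A  =>  b b b b b b a A A   (applied A -> A A)
  Step 16: b b b b b b a A A  =>  b b b b b b a a A   (applied A -> a)
  Step 17: b b b b b b a a A  =>  b b b b b b a a a   (applied A -> a)
Final yield: b b b b b b a a a
Total rewrite steps: 17

17


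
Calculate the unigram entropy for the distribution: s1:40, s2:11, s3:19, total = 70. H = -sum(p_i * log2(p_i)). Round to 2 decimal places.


Computing entropy H = -sum(p_i * log2(p_i)):
  s1: p = 40/70 = 0.5714, -p*log2(p) = 0.4613
  s2: p = 11/70 = 0.1571, -p*log2(p) = 0.4195
  s3: p = 19/70 = 0.2714, -p*log2(p) = 0.5107
H = sum of terms = 1.3915
Rounded to 2 decimals: 1.39

1.39


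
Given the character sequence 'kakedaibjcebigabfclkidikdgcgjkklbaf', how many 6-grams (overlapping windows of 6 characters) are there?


String 'kakedaibjcebigabfclkidikdgcgjkklbaf' has length L = 35.
Number of overlapping n-grams = L - n + 1
Substituting: 35 - 6 + 1 = 30

30


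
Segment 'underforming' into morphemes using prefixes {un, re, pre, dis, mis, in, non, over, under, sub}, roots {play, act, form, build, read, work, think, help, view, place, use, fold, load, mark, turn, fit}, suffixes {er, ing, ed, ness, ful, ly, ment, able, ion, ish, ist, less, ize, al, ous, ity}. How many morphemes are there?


Segmenting 'underforming' against the inventory:
  'under' -> prefix (morpheme 1)
  'form' -> root (morpheme 2)
  'ing' -> suffix (morpheme 3)
Total morphemes: 3

3


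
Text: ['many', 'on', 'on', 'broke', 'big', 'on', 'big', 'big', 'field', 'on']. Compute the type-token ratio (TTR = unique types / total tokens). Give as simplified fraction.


Tokens: 10
Unique types: ('big', 'broke', 'field', 'many', 'on') = 5
TTR = 5/10
Simplify: divide both by 5 -> 1/2
TTR = 1/2

1/2


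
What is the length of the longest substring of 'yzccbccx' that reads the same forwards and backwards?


Scanning 'yzccbccx' for palindromic substrings.
Substring at positions 2-6: 'ccbcc'.
Check: reverse('ccbcc') = 'ccbcc' -> palindrome confirmed.
Neighbouring characters ('z' / 'x') break symmetry, so it cannot extend further.
No longer palindromic substring exists; longest length = 5

5


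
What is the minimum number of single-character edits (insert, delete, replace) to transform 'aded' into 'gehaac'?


Building DP table for s1='aded' (len 4) and s2='gehaac' (len 6):
       g  e  h  a  a  c
    0  1  2  3  4  5  6
  a 1  1  2  3  3  4  5
  d 2  2  2  3  4  4  5
  e 3  3  2  3  4  5  5
  d 4  4  3  3  4  5  6
Edit distance = dp[4][6] = 6

6


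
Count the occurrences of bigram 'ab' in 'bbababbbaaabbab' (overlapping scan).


Scanning 'bbababbbaaabbab' for bigram 'ab':
  Position 0: 'bb' -> no
  Position 1: 'ba' -> no
  Position 2: 'ab' -> MATCH
  Position 3: 'ba' -> no
  Position 4: 'ab' -> MATCH
  Position 5: 'bb' -> no
  Position 6: 'bb' -> no
  Position 7: 'ba' -> no
  Position 8: 'aa' -> no
  Position 9: 'aa' -> no
  Position 10: 'ab' -> MATCH
  Position 11: 'bb' -> no
  Position 12: 'ba' -> no
  Position 13: 'ab' -> MATCH
Total matches: 4

4
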